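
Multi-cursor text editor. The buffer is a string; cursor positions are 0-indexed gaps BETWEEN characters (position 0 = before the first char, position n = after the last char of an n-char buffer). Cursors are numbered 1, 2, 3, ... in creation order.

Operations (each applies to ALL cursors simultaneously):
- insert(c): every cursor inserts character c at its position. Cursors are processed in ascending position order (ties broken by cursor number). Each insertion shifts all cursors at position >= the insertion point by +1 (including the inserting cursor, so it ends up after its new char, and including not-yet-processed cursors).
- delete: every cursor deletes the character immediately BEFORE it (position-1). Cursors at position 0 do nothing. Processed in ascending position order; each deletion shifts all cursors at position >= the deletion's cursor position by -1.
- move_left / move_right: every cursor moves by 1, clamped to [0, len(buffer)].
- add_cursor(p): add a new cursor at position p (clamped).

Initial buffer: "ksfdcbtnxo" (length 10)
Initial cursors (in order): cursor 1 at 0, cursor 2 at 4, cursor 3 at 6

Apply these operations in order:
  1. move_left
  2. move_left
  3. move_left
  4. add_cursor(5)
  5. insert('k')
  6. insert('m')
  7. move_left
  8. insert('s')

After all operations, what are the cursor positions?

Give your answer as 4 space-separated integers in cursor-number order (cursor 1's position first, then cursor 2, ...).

Answer: 2 6 11 16

Derivation:
After op 1 (move_left): buffer="ksfdcbtnxo" (len 10), cursors c1@0 c2@3 c3@5, authorship ..........
After op 2 (move_left): buffer="ksfdcbtnxo" (len 10), cursors c1@0 c2@2 c3@4, authorship ..........
After op 3 (move_left): buffer="ksfdcbtnxo" (len 10), cursors c1@0 c2@1 c3@3, authorship ..........
After op 4 (add_cursor(5)): buffer="ksfdcbtnxo" (len 10), cursors c1@0 c2@1 c3@3 c4@5, authorship ..........
After op 5 (insert('k')): buffer="kkksfkdckbtnxo" (len 14), cursors c1@1 c2@3 c3@6 c4@9, authorship 1.2..3..4.....
After op 6 (insert('m')): buffer="kmkkmsfkmdckmbtnxo" (len 18), cursors c1@2 c2@5 c3@9 c4@13, authorship 11.22..33..44.....
After op 7 (move_left): buffer="kmkkmsfkmdckmbtnxo" (len 18), cursors c1@1 c2@4 c3@8 c4@12, authorship 11.22..33..44.....
After op 8 (insert('s')): buffer="ksmkksmsfksmdcksmbtnxo" (len 22), cursors c1@2 c2@6 c3@11 c4@16, authorship 111.222..333..444.....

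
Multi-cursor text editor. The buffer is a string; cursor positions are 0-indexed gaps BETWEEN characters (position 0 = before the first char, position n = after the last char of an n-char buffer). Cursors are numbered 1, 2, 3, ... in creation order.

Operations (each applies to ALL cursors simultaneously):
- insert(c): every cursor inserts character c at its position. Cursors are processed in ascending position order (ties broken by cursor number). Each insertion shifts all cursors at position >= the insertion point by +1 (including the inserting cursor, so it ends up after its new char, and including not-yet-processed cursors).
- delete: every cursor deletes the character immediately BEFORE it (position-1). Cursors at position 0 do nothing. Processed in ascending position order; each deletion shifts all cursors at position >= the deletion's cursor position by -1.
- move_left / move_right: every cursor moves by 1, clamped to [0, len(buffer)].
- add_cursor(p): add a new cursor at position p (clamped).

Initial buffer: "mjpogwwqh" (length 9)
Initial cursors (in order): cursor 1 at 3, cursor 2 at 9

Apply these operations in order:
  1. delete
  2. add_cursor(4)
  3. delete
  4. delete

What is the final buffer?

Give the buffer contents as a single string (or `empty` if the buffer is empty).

Answer: w

Derivation:
After op 1 (delete): buffer="mjogwwq" (len 7), cursors c1@2 c2@7, authorship .......
After op 2 (add_cursor(4)): buffer="mjogwwq" (len 7), cursors c1@2 c3@4 c2@7, authorship .......
After op 3 (delete): buffer="moww" (len 4), cursors c1@1 c3@2 c2@4, authorship ....
After op 4 (delete): buffer="w" (len 1), cursors c1@0 c3@0 c2@1, authorship .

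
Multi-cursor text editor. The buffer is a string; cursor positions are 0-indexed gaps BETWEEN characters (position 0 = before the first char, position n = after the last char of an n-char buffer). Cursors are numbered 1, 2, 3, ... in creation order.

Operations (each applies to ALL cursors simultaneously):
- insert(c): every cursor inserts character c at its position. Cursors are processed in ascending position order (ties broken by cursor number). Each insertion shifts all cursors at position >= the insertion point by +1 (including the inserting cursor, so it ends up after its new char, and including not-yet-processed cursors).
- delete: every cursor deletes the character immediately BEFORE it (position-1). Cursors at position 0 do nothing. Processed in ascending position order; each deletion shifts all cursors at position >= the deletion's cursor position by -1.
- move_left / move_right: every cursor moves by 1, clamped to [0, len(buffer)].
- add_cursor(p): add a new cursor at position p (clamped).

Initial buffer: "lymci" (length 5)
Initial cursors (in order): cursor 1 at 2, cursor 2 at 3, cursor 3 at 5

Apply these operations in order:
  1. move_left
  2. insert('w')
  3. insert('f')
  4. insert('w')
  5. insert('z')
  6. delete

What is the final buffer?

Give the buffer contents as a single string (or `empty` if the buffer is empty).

Answer: lwfwywfwmcwfwi

Derivation:
After op 1 (move_left): buffer="lymci" (len 5), cursors c1@1 c2@2 c3@4, authorship .....
After op 2 (insert('w')): buffer="lwywmcwi" (len 8), cursors c1@2 c2@4 c3@7, authorship .1.2..3.
After op 3 (insert('f')): buffer="lwfywfmcwfi" (len 11), cursors c1@3 c2@6 c3@10, authorship .11.22..33.
After op 4 (insert('w')): buffer="lwfwywfwmcwfwi" (len 14), cursors c1@4 c2@8 c3@13, authorship .111.222..333.
After op 5 (insert('z')): buffer="lwfwzywfwzmcwfwzi" (len 17), cursors c1@5 c2@10 c3@16, authorship .1111.2222..3333.
After op 6 (delete): buffer="lwfwywfwmcwfwi" (len 14), cursors c1@4 c2@8 c3@13, authorship .111.222..333.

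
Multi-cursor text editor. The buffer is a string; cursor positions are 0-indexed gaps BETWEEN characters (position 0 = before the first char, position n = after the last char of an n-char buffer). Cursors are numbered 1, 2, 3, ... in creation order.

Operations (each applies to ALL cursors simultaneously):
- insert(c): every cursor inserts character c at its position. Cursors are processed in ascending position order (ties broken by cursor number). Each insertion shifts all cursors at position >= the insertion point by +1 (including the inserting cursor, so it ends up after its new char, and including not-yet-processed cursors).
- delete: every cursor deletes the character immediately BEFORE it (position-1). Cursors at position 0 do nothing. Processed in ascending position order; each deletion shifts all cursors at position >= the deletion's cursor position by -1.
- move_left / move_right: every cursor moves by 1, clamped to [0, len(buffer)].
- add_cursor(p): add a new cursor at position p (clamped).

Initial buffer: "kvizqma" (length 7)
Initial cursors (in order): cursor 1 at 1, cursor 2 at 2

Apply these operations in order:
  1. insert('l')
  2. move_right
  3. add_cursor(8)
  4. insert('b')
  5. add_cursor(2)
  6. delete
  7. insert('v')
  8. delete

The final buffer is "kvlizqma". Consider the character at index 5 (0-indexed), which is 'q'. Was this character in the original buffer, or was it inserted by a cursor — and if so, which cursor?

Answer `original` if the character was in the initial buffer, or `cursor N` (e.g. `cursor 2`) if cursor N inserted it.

Answer: original

Derivation:
After op 1 (insert('l')): buffer="klvlizqma" (len 9), cursors c1@2 c2@4, authorship .1.2.....
After op 2 (move_right): buffer="klvlizqma" (len 9), cursors c1@3 c2@5, authorship .1.2.....
After op 3 (add_cursor(8)): buffer="klvlizqma" (len 9), cursors c1@3 c2@5 c3@8, authorship .1.2.....
After op 4 (insert('b')): buffer="klvblibzqmba" (len 12), cursors c1@4 c2@7 c3@11, authorship .1.12.2...3.
After op 5 (add_cursor(2)): buffer="klvblibzqmba" (len 12), cursors c4@2 c1@4 c2@7 c3@11, authorship .1.12.2...3.
After op 6 (delete): buffer="kvlizqma" (len 8), cursors c4@1 c1@2 c2@4 c3@7, authorship ..2.....
After op 7 (insert('v')): buffer="kvvvlivzqmva" (len 12), cursors c4@2 c1@4 c2@7 c3@11, authorship .4.12.2...3.
After op 8 (delete): buffer="kvlizqma" (len 8), cursors c4@1 c1@2 c2@4 c3@7, authorship ..2.....
Authorship (.=original, N=cursor N): . . 2 . . . . .
Index 5: author = original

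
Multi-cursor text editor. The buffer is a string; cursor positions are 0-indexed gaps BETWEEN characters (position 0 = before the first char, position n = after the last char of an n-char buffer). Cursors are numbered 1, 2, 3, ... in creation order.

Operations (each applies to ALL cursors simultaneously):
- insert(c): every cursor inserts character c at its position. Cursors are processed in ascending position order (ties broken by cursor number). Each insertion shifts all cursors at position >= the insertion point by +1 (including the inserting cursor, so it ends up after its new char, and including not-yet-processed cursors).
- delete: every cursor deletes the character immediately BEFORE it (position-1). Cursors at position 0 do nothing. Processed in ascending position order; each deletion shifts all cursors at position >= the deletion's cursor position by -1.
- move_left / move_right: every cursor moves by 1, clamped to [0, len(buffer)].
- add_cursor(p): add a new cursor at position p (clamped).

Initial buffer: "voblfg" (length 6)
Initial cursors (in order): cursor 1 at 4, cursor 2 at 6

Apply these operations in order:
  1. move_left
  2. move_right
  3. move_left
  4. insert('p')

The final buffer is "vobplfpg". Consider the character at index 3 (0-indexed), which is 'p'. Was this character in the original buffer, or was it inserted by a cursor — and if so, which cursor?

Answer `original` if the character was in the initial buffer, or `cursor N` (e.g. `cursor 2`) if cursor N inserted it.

Answer: cursor 1

Derivation:
After op 1 (move_left): buffer="voblfg" (len 6), cursors c1@3 c2@5, authorship ......
After op 2 (move_right): buffer="voblfg" (len 6), cursors c1@4 c2@6, authorship ......
After op 3 (move_left): buffer="voblfg" (len 6), cursors c1@3 c2@5, authorship ......
After op 4 (insert('p')): buffer="vobplfpg" (len 8), cursors c1@4 c2@7, authorship ...1..2.
Authorship (.=original, N=cursor N): . . . 1 . . 2 .
Index 3: author = 1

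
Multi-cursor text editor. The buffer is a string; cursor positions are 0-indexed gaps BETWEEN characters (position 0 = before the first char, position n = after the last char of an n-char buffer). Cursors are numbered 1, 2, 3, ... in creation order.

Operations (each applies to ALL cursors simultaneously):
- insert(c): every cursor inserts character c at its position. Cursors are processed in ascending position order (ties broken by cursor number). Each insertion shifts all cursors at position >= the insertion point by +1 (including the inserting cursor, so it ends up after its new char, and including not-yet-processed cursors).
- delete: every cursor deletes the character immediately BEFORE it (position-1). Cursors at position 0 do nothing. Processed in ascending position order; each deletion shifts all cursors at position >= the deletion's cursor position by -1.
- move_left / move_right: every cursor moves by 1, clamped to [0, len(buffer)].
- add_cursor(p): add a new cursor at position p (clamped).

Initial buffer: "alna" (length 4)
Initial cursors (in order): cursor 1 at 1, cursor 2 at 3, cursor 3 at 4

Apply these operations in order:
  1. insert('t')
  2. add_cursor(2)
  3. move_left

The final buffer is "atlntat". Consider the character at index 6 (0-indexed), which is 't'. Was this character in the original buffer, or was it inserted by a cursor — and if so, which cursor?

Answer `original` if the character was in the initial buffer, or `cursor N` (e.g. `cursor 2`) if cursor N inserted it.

After op 1 (insert('t')): buffer="atlntat" (len 7), cursors c1@2 c2@5 c3@7, authorship .1..2.3
After op 2 (add_cursor(2)): buffer="atlntat" (len 7), cursors c1@2 c4@2 c2@5 c3@7, authorship .1..2.3
After op 3 (move_left): buffer="atlntat" (len 7), cursors c1@1 c4@1 c2@4 c3@6, authorship .1..2.3
Authorship (.=original, N=cursor N): . 1 . . 2 . 3
Index 6: author = 3

Answer: cursor 3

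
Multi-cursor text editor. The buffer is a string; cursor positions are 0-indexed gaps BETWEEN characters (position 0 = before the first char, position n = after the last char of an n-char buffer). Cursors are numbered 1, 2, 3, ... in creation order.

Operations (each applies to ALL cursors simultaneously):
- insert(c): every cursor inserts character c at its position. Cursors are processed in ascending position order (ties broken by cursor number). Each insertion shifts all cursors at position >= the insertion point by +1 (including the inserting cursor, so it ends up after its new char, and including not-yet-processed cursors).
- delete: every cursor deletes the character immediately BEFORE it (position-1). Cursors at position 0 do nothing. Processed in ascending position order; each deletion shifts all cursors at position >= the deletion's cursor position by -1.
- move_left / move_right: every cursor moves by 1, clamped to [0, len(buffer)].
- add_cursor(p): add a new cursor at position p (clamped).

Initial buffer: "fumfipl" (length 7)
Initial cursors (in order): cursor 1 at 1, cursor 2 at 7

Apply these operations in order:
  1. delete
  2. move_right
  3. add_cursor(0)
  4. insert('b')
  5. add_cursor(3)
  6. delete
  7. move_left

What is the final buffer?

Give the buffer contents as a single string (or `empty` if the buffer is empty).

After op 1 (delete): buffer="umfip" (len 5), cursors c1@0 c2@5, authorship .....
After op 2 (move_right): buffer="umfip" (len 5), cursors c1@1 c2@5, authorship .....
After op 3 (add_cursor(0)): buffer="umfip" (len 5), cursors c3@0 c1@1 c2@5, authorship .....
After op 4 (insert('b')): buffer="bubmfipb" (len 8), cursors c3@1 c1@3 c2@8, authorship 3.1....2
After op 5 (add_cursor(3)): buffer="bubmfipb" (len 8), cursors c3@1 c1@3 c4@3 c2@8, authorship 3.1....2
After op 6 (delete): buffer="mfip" (len 4), cursors c1@0 c3@0 c4@0 c2@4, authorship ....
After op 7 (move_left): buffer="mfip" (len 4), cursors c1@0 c3@0 c4@0 c2@3, authorship ....

Answer: mfip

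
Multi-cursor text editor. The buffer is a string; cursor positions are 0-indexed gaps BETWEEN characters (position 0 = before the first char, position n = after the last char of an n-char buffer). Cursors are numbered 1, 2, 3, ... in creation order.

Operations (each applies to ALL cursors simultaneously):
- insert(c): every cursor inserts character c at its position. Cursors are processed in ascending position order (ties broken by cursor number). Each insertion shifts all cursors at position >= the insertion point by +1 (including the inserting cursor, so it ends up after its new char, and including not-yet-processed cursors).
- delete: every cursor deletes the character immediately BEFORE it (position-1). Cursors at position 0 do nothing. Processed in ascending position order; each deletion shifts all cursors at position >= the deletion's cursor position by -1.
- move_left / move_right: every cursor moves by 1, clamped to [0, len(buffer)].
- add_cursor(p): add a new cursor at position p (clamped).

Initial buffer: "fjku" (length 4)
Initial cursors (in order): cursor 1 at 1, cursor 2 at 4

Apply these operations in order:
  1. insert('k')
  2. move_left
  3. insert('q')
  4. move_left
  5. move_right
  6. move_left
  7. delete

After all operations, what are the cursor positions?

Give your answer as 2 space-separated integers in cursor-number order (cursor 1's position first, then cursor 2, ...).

After op 1 (insert('k')): buffer="fkjkuk" (len 6), cursors c1@2 c2@6, authorship .1...2
After op 2 (move_left): buffer="fkjkuk" (len 6), cursors c1@1 c2@5, authorship .1...2
After op 3 (insert('q')): buffer="fqkjkuqk" (len 8), cursors c1@2 c2@7, authorship .11...22
After op 4 (move_left): buffer="fqkjkuqk" (len 8), cursors c1@1 c2@6, authorship .11...22
After op 5 (move_right): buffer="fqkjkuqk" (len 8), cursors c1@2 c2@7, authorship .11...22
After op 6 (move_left): buffer="fqkjkuqk" (len 8), cursors c1@1 c2@6, authorship .11...22
After op 7 (delete): buffer="qkjkqk" (len 6), cursors c1@0 c2@4, authorship 11..22

Answer: 0 4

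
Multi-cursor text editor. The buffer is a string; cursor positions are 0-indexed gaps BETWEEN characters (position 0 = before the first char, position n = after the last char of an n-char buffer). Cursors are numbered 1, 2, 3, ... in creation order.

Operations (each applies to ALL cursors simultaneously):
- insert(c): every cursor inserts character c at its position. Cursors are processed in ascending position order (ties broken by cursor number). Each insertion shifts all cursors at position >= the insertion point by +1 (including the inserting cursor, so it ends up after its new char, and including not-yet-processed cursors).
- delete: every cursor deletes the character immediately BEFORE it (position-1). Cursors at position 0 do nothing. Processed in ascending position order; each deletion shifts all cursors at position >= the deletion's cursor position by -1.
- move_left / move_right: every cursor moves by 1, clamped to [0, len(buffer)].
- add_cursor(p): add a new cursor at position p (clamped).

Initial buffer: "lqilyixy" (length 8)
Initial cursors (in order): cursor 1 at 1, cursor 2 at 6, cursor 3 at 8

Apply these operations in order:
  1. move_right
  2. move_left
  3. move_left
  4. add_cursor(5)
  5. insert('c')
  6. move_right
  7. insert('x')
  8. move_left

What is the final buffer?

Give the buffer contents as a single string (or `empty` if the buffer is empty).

After op 1 (move_right): buffer="lqilyixy" (len 8), cursors c1@2 c2@7 c3@8, authorship ........
After op 2 (move_left): buffer="lqilyixy" (len 8), cursors c1@1 c2@6 c3@7, authorship ........
After op 3 (move_left): buffer="lqilyixy" (len 8), cursors c1@0 c2@5 c3@6, authorship ........
After op 4 (add_cursor(5)): buffer="lqilyixy" (len 8), cursors c1@0 c2@5 c4@5 c3@6, authorship ........
After op 5 (insert('c')): buffer="clqilyccicxy" (len 12), cursors c1@1 c2@8 c4@8 c3@10, authorship 1.....24.3..
After op 6 (move_right): buffer="clqilyccicxy" (len 12), cursors c1@2 c2@9 c4@9 c3@11, authorship 1.....24.3..
After op 7 (insert('x')): buffer="clxqilyccixxcxxy" (len 16), cursors c1@3 c2@12 c4@12 c3@15, authorship 1.1....24.243.3.
After op 8 (move_left): buffer="clxqilyccixxcxxy" (len 16), cursors c1@2 c2@11 c4@11 c3@14, authorship 1.1....24.243.3.

Answer: clxqilyccixxcxxy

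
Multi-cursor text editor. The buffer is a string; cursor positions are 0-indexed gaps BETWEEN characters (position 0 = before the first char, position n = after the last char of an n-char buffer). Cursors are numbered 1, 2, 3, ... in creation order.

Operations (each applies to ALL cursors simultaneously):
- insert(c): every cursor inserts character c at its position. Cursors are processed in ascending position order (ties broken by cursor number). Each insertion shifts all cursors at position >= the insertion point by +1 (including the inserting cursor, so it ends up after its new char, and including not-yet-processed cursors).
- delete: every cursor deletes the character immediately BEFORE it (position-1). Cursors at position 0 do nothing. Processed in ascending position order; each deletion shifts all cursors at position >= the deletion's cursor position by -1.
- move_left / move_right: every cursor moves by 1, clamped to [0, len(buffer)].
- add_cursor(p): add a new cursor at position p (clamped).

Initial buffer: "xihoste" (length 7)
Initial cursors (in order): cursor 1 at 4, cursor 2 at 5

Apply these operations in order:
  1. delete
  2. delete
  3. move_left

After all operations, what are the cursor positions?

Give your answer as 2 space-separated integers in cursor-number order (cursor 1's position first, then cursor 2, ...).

Answer: 0 0

Derivation:
After op 1 (delete): buffer="xihte" (len 5), cursors c1@3 c2@3, authorship .....
After op 2 (delete): buffer="xte" (len 3), cursors c1@1 c2@1, authorship ...
After op 3 (move_left): buffer="xte" (len 3), cursors c1@0 c2@0, authorship ...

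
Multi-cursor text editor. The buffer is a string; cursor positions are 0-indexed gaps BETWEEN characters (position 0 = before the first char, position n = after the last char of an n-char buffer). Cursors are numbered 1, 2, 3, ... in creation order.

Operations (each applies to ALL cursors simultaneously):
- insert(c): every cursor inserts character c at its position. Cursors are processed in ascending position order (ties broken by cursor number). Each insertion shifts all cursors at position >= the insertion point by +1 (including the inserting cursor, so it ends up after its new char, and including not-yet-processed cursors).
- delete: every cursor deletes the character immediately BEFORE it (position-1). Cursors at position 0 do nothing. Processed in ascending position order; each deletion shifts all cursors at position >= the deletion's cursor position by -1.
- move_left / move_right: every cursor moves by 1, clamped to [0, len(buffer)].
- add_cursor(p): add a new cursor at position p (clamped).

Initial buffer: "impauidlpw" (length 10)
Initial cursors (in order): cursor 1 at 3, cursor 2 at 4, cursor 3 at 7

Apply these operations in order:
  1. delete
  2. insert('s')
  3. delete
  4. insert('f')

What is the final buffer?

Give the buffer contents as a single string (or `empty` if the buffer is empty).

Answer: imffuiflpw

Derivation:
After op 1 (delete): buffer="imuilpw" (len 7), cursors c1@2 c2@2 c3@4, authorship .......
After op 2 (insert('s')): buffer="imssuislpw" (len 10), cursors c1@4 c2@4 c3@7, authorship ..12..3...
After op 3 (delete): buffer="imuilpw" (len 7), cursors c1@2 c2@2 c3@4, authorship .......
After op 4 (insert('f')): buffer="imffuiflpw" (len 10), cursors c1@4 c2@4 c3@7, authorship ..12..3...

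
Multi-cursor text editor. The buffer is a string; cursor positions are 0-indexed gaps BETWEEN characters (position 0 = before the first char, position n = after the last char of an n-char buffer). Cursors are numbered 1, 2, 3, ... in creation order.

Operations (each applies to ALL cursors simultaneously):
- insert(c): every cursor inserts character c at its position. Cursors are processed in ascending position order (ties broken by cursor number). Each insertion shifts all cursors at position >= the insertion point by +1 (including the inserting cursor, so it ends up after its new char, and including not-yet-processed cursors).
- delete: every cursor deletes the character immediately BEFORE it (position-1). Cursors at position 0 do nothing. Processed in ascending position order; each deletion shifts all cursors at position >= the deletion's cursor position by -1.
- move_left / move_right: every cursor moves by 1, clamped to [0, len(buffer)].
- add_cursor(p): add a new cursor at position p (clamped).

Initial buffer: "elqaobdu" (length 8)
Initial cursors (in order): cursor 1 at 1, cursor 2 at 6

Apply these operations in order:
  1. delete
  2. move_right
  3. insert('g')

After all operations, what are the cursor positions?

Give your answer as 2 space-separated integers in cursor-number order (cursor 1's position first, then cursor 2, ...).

Answer: 2 7

Derivation:
After op 1 (delete): buffer="lqaodu" (len 6), cursors c1@0 c2@4, authorship ......
After op 2 (move_right): buffer="lqaodu" (len 6), cursors c1@1 c2@5, authorship ......
After op 3 (insert('g')): buffer="lgqaodgu" (len 8), cursors c1@2 c2@7, authorship .1....2.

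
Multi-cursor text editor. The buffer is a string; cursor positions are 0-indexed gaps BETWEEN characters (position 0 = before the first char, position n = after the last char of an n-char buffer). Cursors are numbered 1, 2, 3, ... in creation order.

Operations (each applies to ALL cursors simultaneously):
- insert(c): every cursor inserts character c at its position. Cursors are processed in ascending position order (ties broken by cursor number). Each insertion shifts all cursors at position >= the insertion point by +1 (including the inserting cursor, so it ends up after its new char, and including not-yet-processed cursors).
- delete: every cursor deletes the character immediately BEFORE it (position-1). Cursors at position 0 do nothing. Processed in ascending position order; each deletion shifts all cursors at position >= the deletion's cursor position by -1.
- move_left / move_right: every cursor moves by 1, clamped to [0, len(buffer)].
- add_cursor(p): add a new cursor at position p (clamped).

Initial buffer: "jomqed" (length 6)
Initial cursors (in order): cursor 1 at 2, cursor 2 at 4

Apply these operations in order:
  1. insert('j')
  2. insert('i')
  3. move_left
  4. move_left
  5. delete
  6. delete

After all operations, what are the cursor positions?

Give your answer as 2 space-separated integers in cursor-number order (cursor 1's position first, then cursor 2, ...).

After op 1 (insert('j')): buffer="jojmqjed" (len 8), cursors c1@3 c2@6, authorship ..1..2..
After op 2 (insert('i')): buffer="jojimqjied" (len 10), cursors c1@4 c2@8, authorship ..11..22..
After op 3 (move_left): buffer="jojimqjied" (len 10), cursors c1@3 c2@7, authorship ..11..22..
After op 4 (move_left): buffer="jojimqjied" (len 10), cursors c1@2 c2@6, authorship ..11..22..
After op 5 (delete): buffer="jjimjied" (len 8), cursors c1@1 c2@4, authorship .11.22..
After op 6 (delete): buffer="jijied" (len 6), cursors c1@0 c2@2, authorship 1122..

Answer: 0 2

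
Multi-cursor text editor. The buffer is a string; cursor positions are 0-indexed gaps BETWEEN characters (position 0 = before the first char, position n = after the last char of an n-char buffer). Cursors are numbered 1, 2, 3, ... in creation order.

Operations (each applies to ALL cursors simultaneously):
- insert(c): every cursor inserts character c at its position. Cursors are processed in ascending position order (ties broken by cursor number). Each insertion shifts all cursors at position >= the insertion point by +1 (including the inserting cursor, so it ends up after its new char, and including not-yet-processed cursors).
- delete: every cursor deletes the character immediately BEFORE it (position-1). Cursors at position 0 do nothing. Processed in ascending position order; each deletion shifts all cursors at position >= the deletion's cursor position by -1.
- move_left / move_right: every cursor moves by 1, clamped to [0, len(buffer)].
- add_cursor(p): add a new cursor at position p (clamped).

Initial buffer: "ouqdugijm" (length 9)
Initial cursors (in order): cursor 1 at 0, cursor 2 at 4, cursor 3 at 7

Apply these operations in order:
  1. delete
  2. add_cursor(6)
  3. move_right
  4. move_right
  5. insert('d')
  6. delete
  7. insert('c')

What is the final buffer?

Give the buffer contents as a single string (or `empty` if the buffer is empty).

After op 1 (delete): buffer="ouqugjm" (len 7), cursors c1@0 c2@3 c3@5, authorship .......
After op 2 (add_cursor(6)): buffer="ouqugjm" (len 7), cursors c1@0 c2@3 c3@5 c4@6, authorship .......
After op 3 (move_right): buffer="ouqugjm" (len 7), cursors c1@1 c2@4 c3@6 c4@7, authorship .......
After op 4 (move_right): buffer="ouqugjm" (len 7), cursors c1@2 c2@5 c3@7 c4@7, authorship .......
After op 5 (insert('d')): buffer="oudqugdjmdd" (len 11), cursors c1@3 c2@7 c3@11 c4@11, authorship ..1...2..34
After op 6 (delete): buffer="ouqugjm" (len 7), cursors c1@2 c2@5 c3@7 c4@7, authorship .......
After op 7 (insert('c')): buffer="oucqugcjmcc" (len 11), cursors c1@3 c2@7 c3@11 c4@11, authorship ..1...2..34

Answer: oucqugcjmcc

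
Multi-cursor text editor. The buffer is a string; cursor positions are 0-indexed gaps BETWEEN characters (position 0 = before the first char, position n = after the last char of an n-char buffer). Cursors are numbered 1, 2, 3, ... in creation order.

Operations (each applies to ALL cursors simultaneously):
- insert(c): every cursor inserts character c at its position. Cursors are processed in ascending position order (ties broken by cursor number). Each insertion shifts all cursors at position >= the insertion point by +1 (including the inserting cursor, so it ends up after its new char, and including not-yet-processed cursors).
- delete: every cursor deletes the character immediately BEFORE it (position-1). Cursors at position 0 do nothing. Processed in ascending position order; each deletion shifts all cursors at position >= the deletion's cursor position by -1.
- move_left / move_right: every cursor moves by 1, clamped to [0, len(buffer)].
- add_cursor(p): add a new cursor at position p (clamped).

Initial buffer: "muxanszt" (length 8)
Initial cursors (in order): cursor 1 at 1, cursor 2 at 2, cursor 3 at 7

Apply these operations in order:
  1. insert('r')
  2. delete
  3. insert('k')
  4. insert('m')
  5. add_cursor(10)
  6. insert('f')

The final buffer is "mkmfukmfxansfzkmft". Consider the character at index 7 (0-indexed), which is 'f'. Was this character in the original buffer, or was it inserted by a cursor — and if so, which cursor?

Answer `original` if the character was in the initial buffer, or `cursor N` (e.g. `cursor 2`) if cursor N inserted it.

After op 1 (insert('r')): buffer="mrurxanszrt" (len 11), cursors c1@2 c2@4 c3@10, authorship .1.2.....3.
After op 2 (delete): buffer="muxanszt" (len 8), cursors c1@1 c2@2 c3@7, authorship ........
After op 3 (insert('k')): buffer="mkukxanszkt" (len 11), cursors c1@2 c2@4 c3@10, authorship .1.2.....3.
After op 4 (insert('m')): buffer="mkmukmxanszkmt" (len 14), cursors c1@3 c2@6 c3@13, authorship .11.22.....33.
After op 5 (add_cursor(10)): buffer="mkmukmxanszkmt" (len 14), cursors c1@3 c2@6 c4@10 c3@13, authorship .11.22.....33.
After op 6 (insert('f')): buffer="mkmfukmfxansfzkmft" (len 18), cursors c1@4 c2@8 c4@13 c3@17, authorship .111.222....4.333.
Authorship (.=original, N=cursor N): . 1 1 1 . 2 2 2 . . . . 4 . 3 3 3 .
Index 7: author = 2

Answer: cursor 2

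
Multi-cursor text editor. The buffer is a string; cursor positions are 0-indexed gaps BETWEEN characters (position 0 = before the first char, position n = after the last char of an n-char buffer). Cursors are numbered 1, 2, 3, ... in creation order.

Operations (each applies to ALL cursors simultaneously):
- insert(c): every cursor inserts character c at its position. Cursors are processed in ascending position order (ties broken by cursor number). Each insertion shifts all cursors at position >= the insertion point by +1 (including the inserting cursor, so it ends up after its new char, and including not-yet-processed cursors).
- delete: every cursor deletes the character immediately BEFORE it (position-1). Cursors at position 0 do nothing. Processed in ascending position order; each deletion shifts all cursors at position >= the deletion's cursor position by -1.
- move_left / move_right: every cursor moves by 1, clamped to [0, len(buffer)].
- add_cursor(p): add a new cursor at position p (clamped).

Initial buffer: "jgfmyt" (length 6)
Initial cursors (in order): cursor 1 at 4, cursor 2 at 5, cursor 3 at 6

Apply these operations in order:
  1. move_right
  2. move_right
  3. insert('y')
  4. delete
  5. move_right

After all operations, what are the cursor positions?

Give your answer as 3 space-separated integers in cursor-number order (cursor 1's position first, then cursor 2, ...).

After op 1 (move_right): buffer="jgfmyt" (len 6), cursors c1@5 c2@6 c3@6, authorship ......
After op 2 (move_right): buffer="jgfmyt" (len 6), cursors c1@6 c2@6 c3@6, authorship ......
After op 3 (insert('y')): buffer="jgfmytyyy" (len 9), cursors c1@9 c2@9 c3@9, authorship ......123
After op 4 (delete): buffer="jgfmyt" (len 6), cursors c1@6 c2@6 c3@6, authorship ......
After op 5 (move_right): buffer="jgfmyt" (len 6), cursors c1@6 c2@6 c3@6, authorship ......

Answer: 6 6 6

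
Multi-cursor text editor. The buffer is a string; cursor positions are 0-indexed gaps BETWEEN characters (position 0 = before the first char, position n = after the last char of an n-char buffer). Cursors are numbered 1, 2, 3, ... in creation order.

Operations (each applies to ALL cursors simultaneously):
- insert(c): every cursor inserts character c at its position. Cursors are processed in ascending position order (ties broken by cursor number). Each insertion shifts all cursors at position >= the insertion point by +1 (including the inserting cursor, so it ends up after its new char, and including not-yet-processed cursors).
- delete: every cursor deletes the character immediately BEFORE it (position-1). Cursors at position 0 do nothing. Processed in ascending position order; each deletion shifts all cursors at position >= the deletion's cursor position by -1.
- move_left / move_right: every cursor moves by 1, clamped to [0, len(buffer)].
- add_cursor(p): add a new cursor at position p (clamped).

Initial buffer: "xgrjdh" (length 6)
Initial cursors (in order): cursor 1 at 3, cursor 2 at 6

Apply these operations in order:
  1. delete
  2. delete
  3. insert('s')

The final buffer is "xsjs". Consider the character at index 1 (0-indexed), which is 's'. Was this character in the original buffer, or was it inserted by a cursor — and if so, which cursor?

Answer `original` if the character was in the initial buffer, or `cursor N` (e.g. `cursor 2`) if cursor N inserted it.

Answer: cursor 1

Derivation:
After op 1 (delete): buffer="xgjd" (len 4), cursors c1@2 c2@4, authorship ....
After op 2 (delete): buffer="xj" (len 2), cursors c1@1 c2@2, authorship ..
After op 3 (insert('s')): buffer="xsjs" (len 4), cursors c1@2 c2@4, authorship .1.2
Authorship (.=original, N=cursor N): . 1 . 2
Index 1: author = 1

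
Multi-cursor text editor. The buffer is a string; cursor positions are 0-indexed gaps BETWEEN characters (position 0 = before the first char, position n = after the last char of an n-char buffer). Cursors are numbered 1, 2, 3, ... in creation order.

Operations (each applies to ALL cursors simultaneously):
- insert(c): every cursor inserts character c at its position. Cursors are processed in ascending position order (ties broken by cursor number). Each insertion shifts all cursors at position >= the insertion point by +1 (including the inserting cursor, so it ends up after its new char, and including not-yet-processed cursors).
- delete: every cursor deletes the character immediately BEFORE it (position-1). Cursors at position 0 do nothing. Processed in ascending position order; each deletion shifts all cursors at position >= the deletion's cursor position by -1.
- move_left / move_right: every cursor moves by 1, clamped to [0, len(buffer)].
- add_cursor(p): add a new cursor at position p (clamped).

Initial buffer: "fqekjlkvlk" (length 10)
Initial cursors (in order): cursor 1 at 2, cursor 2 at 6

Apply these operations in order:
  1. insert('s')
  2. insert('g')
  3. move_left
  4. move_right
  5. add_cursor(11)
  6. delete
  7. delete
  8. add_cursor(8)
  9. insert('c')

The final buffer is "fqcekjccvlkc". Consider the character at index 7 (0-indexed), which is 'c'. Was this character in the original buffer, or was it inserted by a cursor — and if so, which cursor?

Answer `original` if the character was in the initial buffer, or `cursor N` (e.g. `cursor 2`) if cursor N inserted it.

After op 1 (insert('s')): buffer="fqsekjlskvlk" (len 12), cursors c1@3 c2@8, authorship ..1....2....
After op 2 (insert('g')): buffer="fqsgekjlsgkvlk" (len 14), cursors c1@4 c2@10, authorship ..11....22....
After op 3 (move_left): buffer="fqsgekjlsgkvlk" (len 14), cursors c1@3 c2@9, authorship ..11....22....
After op 4 (move_right): buffer="fqsgekjlsgkvlk" (len 14), cursors c1@4 c2@10, authorship ..11....22....
After op 5 (add_cursor(11)): buffer="fqsgekjlsgkvlk" (len 14), cursors c1@4 c2@10 c3@11, authorship ..11....22....
After op 6 (delete): buffer="fqsekjlsvlk" (len 11), cursors c1@3 c2@8 c3@8, authorship ..1....2...
After op 7 (delete): buffer="fqekjvlk" (len 8), cursors c1@2 c2@5 c3@5, authorship ........
After op 8 (add_cursor(8)): buffer="fqekjvlk" (len 8), cursors c1@2 c2@5 c3@5 c4@8, authorship ........
After op 9 (insert('c')): buffer="fqcekjccvlkc" (len 12), cursors c1@3 c2@8 c3@8 c4@12, authorship ..1...23...4
Authorship (.=original, N=cursor N): . . 1 . . . 2 3 . . . 4
Index 7: author = 3

Answer: cursor 3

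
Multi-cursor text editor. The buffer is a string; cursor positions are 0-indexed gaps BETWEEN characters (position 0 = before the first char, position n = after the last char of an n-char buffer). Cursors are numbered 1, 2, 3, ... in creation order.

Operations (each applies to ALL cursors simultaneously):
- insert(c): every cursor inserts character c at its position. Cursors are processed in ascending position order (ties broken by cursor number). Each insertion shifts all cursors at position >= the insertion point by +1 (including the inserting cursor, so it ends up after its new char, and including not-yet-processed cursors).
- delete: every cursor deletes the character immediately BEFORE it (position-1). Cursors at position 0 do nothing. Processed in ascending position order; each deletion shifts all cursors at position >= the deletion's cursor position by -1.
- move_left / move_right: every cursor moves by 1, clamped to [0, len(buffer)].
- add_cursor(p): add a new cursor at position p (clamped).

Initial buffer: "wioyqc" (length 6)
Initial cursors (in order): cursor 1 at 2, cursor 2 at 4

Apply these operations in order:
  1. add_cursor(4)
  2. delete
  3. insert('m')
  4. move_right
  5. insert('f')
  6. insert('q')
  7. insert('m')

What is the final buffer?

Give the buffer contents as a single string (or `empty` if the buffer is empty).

Answer: wmmmqfffqqqmmmc

Derivation:
After op 1 (add_cursor(4)): buffer="wioyqc" (len 6), cursors c1@2 c2@4 c3@4, authorship ......
After op 2 (delete): buffer="wqc" (len 3), cursors c1@1 c2@1 c3@1, authorship ...
After op 3 (insert('m')): buffer="wmmmqc" (len 6), cursors c1@4 c2@4 c3@4, authorship .123..
After op 4 (move_right): buffer="wmmmqc" (len 6), cursors c1@5 c2@5 c3@5, authorship .123..
After op 5 (insert('f')): buffer="wmmmqfffc" (len 9), cursors c1@8 c2@8 c3@8, authorship .123.123.
After op 6 (insert('q')): buffer="wmmmqfffqqqc" (len 12), cursors c1@11 c2@11 c3@11, authorship .123.123123.
After op 7 (insert('m')): buffer="wmmmqfffqqqmmmc" (len 15), cursors c1@14 c2@14 c3@14, authorship .123.123123123.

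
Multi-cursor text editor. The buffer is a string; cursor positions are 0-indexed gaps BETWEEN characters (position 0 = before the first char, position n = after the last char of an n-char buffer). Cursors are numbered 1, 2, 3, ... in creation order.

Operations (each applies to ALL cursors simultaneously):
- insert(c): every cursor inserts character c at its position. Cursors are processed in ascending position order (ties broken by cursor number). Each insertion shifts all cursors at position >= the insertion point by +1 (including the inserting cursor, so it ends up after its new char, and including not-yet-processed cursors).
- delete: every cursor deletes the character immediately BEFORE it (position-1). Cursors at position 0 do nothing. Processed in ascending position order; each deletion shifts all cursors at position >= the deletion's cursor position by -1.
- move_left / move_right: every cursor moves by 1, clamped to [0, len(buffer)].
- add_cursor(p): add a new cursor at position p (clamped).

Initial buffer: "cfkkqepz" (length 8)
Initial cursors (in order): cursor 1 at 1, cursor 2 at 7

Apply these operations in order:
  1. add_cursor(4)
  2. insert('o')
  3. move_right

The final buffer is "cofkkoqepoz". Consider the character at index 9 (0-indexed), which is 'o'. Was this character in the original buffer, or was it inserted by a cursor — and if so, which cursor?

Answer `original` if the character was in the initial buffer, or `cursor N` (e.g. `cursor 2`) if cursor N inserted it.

After op 1 (add_cursor(4)): buffer="cfkkqepz" (len 8), cursors c1@1 c3@4 c2@7, authorship ........
After op 2 (insert('o')): buffer="cofkkoqepoz" (len 11), cursors c1@2 c3@6 c2@10, authorship .1...3...2.
After op 3 (move_right): buffer="cofkkoqepoz" (len 11), cursors c1@3 c3@7 c2@11, authorship .1...3...2.
Authorship (.=original, N=cursor N): . 1 . . . 3 . . . 2 .
Index 9: author = 2

Answer: cursor 2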